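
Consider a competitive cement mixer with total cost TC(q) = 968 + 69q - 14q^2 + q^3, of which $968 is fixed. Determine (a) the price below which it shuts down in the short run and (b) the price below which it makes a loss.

Shutdown price = $20; break-even price = $124

Shutdown price = min AVC. AVC = 69 - 14q + q^2, with vertex at q = 7 and minimum $20.
ATC = 968/q + 69 - 14q + q^2. Setting dATC/dq = −968/q^2 − 14 + 2q = 0 gives q = 11 (since 2·11^3 − 14·11^2 = 968).
min ATC = 968/11 + 69 − 14·11 + 11^2 = $124. That is the break-even price.
Between these two prices the firm operates at a loss; above $124 it earns a profit.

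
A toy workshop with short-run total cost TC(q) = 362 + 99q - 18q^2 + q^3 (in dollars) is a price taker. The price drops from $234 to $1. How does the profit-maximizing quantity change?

AVC = 99 - 18q + q^2, minimized at q = 9 where min AVC = $18. MC = 99 - 36q + 3q^2.
With P = $234 above the shutdown price, P = MC gives q = 15.
At P = $1 < min AVC = $18, price no longer covers variable cost at any output, so the firm shuts down: q = 0.

Output falls from 15 to 0 (the firm shuts down)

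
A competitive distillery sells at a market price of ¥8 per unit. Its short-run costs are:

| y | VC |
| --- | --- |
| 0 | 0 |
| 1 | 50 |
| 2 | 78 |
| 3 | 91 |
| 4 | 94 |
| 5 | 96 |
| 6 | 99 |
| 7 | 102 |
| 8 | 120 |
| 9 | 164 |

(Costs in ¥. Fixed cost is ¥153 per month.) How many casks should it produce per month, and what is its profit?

y = 0 (shut down); profit = -¥153

Profit at each row (π = 8y − TC): y=0: -153; y=1: -195; y=2: -215; y=3: -220; y=4: -215; y=5: -209; y=6: -204; y=7: -199; y=8: -209; y=9: -245.
Profit is highest at y = 0. Equivalently, the lowest AVC in the table is 102/7 ≈ ¥14.57 at y = 7, and P = ¥8 falls below it — price never covers variable cost, so the firm shuts down and loses only its fixed cost.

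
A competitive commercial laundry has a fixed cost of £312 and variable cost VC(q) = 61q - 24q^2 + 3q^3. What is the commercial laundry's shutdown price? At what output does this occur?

The firm shuts down when price falls below the minimum of average variable cost. AVC = VC/q = 61 - 24q + 3q^2.
At the minimum of AVC, MC = AVC. MC = 61 - 48q + 9q^2; setting MC = AVC gives 6q^2 - 24q = 0, so q = 4. min AVC = 13.
So the shutdown price is £13.

£13 per unit, at q = 4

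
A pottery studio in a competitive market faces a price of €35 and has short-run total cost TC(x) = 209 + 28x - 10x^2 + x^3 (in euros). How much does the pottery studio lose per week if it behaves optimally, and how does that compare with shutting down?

Profit = -€13 at x = 7

AVC = 28 - 10x + x^2 has its minimum €3 at x = 5; price €35 clears that bar, so the firm operates.
With MC = 28 - 20x + 3x^2, P = MC on the upward-sloping part at x* = 7.
TR = 35·7 = 245. TC = 209 + 49 = 258. Profit = 245 − 258 = -€13.
By producing, the firm covers all variable cost plus €196 of fixed cost; shutting down would lose the full €209.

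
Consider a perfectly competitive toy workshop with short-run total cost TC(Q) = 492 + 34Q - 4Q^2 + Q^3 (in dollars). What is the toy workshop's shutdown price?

$30 per unit

Short-run supply begins at min AVC. From VC = 34Q - 4Q^2 + Q^3, AVC = 34 - 4Q + Q^2.
dAVC/dQ = -4 + 2Q = 0 gives Q = 2. min AVC = 34 - 4·2 + 2^2 = 30.
So the shutdown price is $30.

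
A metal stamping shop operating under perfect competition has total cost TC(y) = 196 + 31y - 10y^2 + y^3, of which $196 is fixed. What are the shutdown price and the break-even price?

AVC = 31 - 10y + y^2; minimized at y = 5, giving min AVC = $6. That is the shutdown price.
ATC = 196/y + 31 - 10y + y^2. Setting dATC/dy = −196/y^2 − 10 + 2y = 0 gives y = 7 (since 2·7^3 − 10·7^2 = 196).
min ATC = 196/7 + 31 − 10·7 + 7^2 = $38. That is the break-even price.
Between these two prices the firm operates at a loss; above $38 it earns a profit.

Shutdown price = $6; break-even price = $38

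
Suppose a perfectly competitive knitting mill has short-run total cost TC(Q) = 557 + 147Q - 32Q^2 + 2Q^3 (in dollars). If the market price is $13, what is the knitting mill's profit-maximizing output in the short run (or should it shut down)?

From TC, MC = TC'(Q) = 147 - 64Q + 6Q^2 and AVC = VC/Q = 147 - 32Q + 2Q^2.
The AVC parabola has its vertex at Q = 32/4 = 8, where AVC = 147 - 32·8 + 2·8^2 = $19.
Since P = $13 < min AVC = $19, price fails to cover variable cost at any output.
Shutting down limits the loss to fixed cost, $557.

Shut down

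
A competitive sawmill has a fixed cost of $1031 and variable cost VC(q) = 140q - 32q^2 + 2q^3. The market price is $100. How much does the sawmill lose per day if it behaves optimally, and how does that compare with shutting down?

AVC = 140 - 32q + 2q^2; min AVC = $12 at q = 8. Since P = $100 ≥ min AVC, the firm produces.
MC = 140 - 64q + 6q^2. Setting P = MC and taking the root on the rising branch gives q* = 10.
TR = 100·10 = 1000. TC = 1031 + 200 = 1231. Profit = 1000 − 1231 = -$231.
That loss of $231 beats the $1031 the firm would lose by shutting down; producing recovers $800 of fixed cost.

Profit = -$231 at q = 10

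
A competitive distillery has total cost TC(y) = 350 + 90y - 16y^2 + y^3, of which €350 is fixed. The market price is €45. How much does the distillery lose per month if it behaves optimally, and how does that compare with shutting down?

AVC = 90 - 16y + y^2; min AVC = €26 at y = 8. Since P = €45 ≥ min AVC, the firm produces.
With MC = 90 - 32y + 3y^2, P = MC on the upward-sloping part at y* = 9.
TR = 45·9 = 405. TC = 350 + 243 = 593. Profit = 405 − 593 = -€188.
By producing, the firm covers all variable cost plus €162 of fixed cost; shutting down would lose the full €350.

Profit = -€188 at y = 9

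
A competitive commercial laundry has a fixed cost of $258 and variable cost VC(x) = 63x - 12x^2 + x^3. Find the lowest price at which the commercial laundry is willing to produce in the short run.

Short-run supply begins at min AVC. From VC = 63x - 12x^2 + x^3, AVC = 63 - 12x + x^2.
dAVC/dx = -12 + 2x = 0 gives x = 6. min AVC = 63 - 12·6 + 6^2 = 27.
For P < $27 the firm produces nothing.

$27 per unit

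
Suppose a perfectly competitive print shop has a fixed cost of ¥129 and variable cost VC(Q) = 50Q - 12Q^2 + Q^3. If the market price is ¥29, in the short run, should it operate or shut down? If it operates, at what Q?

Produce at Q = 7

From TC, MC = TC'(Q) = 50 - 24Q + 3Q^2 and AVC = VC/Q = 50 - 12Q + Q^2.
AVC is minimized where dAVC/dQ = -12 + 2Q = 0, at Q = 6; min AVC = 50 - 12·6 + 6^2 = ¥14.
Since P = ¥29 ≥ min AVC = ¥14, price covers variable cost and the firm should produce.
Solving P = MC: 21 - 24Q + 3Q^2 = 0 ⇒ Q = 1 or 7. On the upward-sloping branch, Q* = 7.
Check: AVC at Q = 7 is ¥15 ≤ P, so revenue covers variable cost.
Profit = P·Q − TC = 29·7 − 234 = -¥31, a loss, but smaller than the ¥129 fixed cost the firm would lose by shutting down.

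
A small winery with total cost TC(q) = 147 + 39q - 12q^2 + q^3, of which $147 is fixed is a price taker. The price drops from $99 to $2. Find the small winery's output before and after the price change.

Output falls from 10 to 0 (the firm shuts down)

AVC = 39 - 12q + q^2, minimized at q = 6 where min AVC = $3. MC = 39 - 24q + 3q^2.
At P = $99 ≥ min AVC, set P = MC on the rising branch: q = 10.
At P = $2 < min AVC = $3, price no longer covers variable cost at any output, so the firm shuts down: q = 0.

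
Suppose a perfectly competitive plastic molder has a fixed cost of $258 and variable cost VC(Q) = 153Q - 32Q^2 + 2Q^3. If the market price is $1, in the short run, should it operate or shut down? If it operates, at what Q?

Shut down

From TC, MC = TC'(Q) = 153 - 64Q + 6Q^2 and AVC = VC/Q = 153 - 32Q + 2Q^2.
AVC hits its minimum where MC = AVC, at Q = 8, giving min AVC = 153 - 32·8 + 2·8^2 = $25.
Since P = $1 < min AVC = $25, price fails to cover variable cost at any output.
The firm minimizes its loss by shutting down and losing only its fixed cost of $258.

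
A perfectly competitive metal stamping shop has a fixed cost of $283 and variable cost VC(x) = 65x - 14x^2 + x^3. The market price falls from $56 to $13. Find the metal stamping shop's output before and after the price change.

Output falls from 9 to 0 (the firm shuts down)

AVC = 65 - 14x + x^2, minimized at x = 7 where min AVC = $16. MC = 65 - 28x + 3x^2.
With P = $56 above the shutdown price, P = MC gives x = 9.
At P = $13 < min AVC = $16, price no longer covers variable cost at any output, so the firm shuts down: x = 0.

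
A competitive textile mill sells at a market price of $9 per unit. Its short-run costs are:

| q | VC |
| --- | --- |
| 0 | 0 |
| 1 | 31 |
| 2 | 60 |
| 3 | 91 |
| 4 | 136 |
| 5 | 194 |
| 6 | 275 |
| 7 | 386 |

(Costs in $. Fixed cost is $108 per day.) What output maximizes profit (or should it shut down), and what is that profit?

q = 0 (shut down); profit = -$108

Tabulate TR − TC: q=0: -108; q=1: -130; q=2: -150; q=3: -172; q=4: -208; q=5: -257; q=6: -329; q=7: -431.
Profit is highest at q = 0. Equivalently, the lowest AVC in the table is 60/2 ≈ $30 at q = 2, and P = $9 falls below it — price never covers variable cost, so the firm shuts down and loses only its fixed cost.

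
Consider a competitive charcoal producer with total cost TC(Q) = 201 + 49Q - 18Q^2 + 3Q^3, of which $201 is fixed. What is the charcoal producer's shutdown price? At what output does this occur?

$22 per unit, at Q = 3

The firm shuts down when price falls below the minimum of average variable cost. AVC = VC/Q = 49 - 18Q + 3Q^2.
dAVC/dQ = -18 + 6Q = 0 gives Q = 3. min AVC = 49 - 18·3 + 3·3^2 = 22.
For P < $22 the firm produces nothing.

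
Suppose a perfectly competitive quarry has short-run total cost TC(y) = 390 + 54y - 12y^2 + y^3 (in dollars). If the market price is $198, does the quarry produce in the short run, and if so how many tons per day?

Produce at y = 12

Strip out fixed cost: VC = 54y - 12y^2 + y^3. Then AVC = 54 - 12y + y^2 and MC = 54 - 24y + 3y^2.
AVC is minimized where dAVC/dy = -12 + 2y = 0, at y = 6; min AVC = 54 - 12·6 + 6^2 = $18.
Since P = $198 ≥ min AVC = $18, price covers variable cost and the firm should produce.
Solving P = MC: -144 - 24y + 3y^2 = 0 ⇒ y = -4 or 12. On the upward-sloping branch, y* = 12.
Check: AVC at y = 12 is $54 ≤ P, so revenue covers variable cost.
Profit = P·y − TC = 198·12 − 1038 = $1338.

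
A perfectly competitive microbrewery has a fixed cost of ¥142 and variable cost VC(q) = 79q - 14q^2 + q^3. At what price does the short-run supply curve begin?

Short-run supply begins at min AVC. From VC = 79q - 14q^2 + q^3, AVC = 79 - 14q + q^2.
dAVC/dq = -14 + 2q = 0 gives q = 7. min AVC = 79 - 14·7 + 7^2 = 30.
So the shutdown price is ¥30.

¥30 per unit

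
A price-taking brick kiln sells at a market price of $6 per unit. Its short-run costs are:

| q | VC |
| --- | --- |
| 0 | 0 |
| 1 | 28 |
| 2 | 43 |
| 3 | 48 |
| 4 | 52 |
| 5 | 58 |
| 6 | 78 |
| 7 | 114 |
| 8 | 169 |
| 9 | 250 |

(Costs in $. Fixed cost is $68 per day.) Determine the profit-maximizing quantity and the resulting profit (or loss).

q = 0 (shut down); profit = -$68

Tabulate TR − TC: q=0: -68; q=1: -90; q=2: -99; q=3: -98; q=4: -96; q=5: -96; q=6: -110; q=7: -140; q=8: -189; q=9: -264.
Profit is highest at q = 0. Equivalently, the lowest AVC in the table is 58/5 ≈ $11.60 at q = 5, and P = $6 falls below it — price never covers variable cost, so the firm shuts down and loses only its fixed cost.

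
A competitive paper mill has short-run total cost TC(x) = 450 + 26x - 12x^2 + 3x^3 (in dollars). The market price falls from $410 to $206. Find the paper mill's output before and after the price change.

Output falls from 8 to 6

AVC = 26 - 12x + 3x^2, minimized at x = 2 where min AVC = $14. MC = 26 - 24x + 9x^2.
With P = $410 above the shutdown price, P = MC gives x = 8.
At P = $206 ≥ min AVC, set P = MC: x = 6. The firm stays open but cuts output.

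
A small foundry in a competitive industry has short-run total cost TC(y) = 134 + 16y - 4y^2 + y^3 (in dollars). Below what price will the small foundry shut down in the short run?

Short-run supply begins at min AVC. From VC = 16y - 4y^2 + y^3, AVC = 16 - 4y + y^2.
At the minimum of AVC, MC = AVC. MC = 16 - 8y + 3y^2; setting MC = AVC gives 2y^2 - 4y = 0, so y = 2. min AVC = 12.
So the shutdown price is $12.

$12 per unit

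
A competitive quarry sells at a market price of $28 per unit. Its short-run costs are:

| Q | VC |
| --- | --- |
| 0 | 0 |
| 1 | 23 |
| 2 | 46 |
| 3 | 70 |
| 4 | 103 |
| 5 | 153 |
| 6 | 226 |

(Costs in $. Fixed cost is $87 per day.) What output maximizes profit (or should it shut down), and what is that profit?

Profit at each row (π = 28Q − TC): Q=0: -87; Q=1: -82; Q=2: -77; Q=3: -73; Q=4: -78; Q=5: -100; Q=6: -145.
Profit is maximized at Q = 3. AVC there is 70/3 = $23.33 ≤ P, so producing beats shutting down (which would give -$87).

Q = 3; profit = -$73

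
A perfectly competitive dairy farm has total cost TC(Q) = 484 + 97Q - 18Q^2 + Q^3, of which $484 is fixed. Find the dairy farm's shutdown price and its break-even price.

Shutdown price = min AVC. AVC = 97 - 18Q + Q^2, with vertex at Q = 9 and minimum $16.
ATC = 484/Q + 97 - 18Q + Q^2. Setting dATC/dQ = −484/Q^2 − 18 + 2Q = 0 gives Q = 11 (since 2·11^3 − 18·11^2 = 484).
min ATC = 484/11 + 97 − 18·11 + 11^2 = $64. That is the break-even price.
For $16 ≤ P < $64 the firm produces at a loss; below $16 it shuts down.

Shutdown price = $16; break-even price = $64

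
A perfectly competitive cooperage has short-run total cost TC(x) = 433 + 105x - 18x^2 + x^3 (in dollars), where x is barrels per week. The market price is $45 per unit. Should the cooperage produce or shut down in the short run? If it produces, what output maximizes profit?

From TC, MC = TC'(x) = 105 - 36x + 3x^2 and AVC = VC/x = 105 - 18x + x^2.
AVC hits its minimum where MC = AVC, at x = 9, giving min AVC = 105 - 18·9 + 9^2 = $24.
P = $45 exceeds min AVC = $24, so the firm stays open.
P = MC gives 60 - 36x + 3x^2 = 0, with roots 2 and 10. Take the larger (rising MC): x* = 10.
Check: AVC at x = 10 is $25 ≤ P, so revenue covers variable cost.
Profit = P·x − TC = 45·10 − 683 = -$233, a loss, but smaller than the $433 fixed cost the firm would lose by shutting down.

Produce at x = 10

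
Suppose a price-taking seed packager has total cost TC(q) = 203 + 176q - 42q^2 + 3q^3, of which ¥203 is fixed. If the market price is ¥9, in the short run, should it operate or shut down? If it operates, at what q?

Shut down

From TC, MC = TC'(q) = 176 - 84q + 9q^2 and AVC = VC/q = 176 - 42q + 3q^2.
AVC hits its minimum where MC = AVC, at q = 7, giving min AVC = 176 - 42·7 + 3·7^2 = ¥29.
With P < min AVC (¥9 < ¥29), every unit sold adds to the loss.
Shutting down limits the loss to fixed cost, ¥203.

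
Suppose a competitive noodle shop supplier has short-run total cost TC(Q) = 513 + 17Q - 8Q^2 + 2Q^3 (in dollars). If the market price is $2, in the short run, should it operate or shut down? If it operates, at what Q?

Shut down

Strip out fixed cost: VC = 17Q - 8Q^2 + 2Q^3. Then AVC = 17 - 8Q + 2Q^2 and MC = 17 - 16Q + 6Q^2.
The AVC parabola has its vertex at Q = 8/4 = 2, where AVC = 17 - 8·2 + 2·2^2 = $9.
With P < min AVC ($2 < $9), every unit sold adds to the loss.
The firm minimizes its loss by shutting down and losing only its fixed cost of $513.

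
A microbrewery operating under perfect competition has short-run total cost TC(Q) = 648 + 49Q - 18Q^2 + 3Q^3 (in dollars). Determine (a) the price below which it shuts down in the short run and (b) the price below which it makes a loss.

Shutdown price = $22; break-even price = $157

Shutdown price = min AVC. AVC = 49 - 18Q + 3Q^2, with vertex at Q = 3 and minimum $22.
ATC = 648/Q + 49 - 18Q + 3Q^2. Setting dATC/dQ = −648/Q^2 − 18 + 6Q = 0 gives Q = 6 (since 6·6^3 − 18·6^2 = 648).
min ATC = 648/6 + 49 − 18·6 + 3·6^2 = $157. That is the break-even price.
Between these two prices the firm operates at a loss; above $157 it earns a profit.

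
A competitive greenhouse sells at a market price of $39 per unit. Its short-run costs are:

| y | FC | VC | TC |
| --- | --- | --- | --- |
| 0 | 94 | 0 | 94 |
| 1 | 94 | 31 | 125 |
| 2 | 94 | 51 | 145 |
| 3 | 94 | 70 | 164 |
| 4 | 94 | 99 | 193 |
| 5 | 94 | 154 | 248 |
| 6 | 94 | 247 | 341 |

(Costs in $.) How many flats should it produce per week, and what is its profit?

Compute π = P·y − TC at each output: y=0: -94; y=1: -86; y=2: -67; y=3: -47; y=4: -37; y=5: -53; y=6: -107.
Profit is maximized at y = 4. AVC there is 99/4 = $24.75 ≤ P, so producing beats shutting down (which would give -$94).

y = 4; profit = -$37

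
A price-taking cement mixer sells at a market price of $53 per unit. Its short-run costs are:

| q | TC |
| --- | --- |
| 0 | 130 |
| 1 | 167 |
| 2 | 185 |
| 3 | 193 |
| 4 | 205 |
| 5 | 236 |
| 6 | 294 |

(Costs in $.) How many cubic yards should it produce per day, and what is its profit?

Compute π = P·q − TC at each output: q=0: -130; q=1: -114; q=2: -79; q=3: -34; q=4: 7; q=5: 29; q=6: 24.
Profit is maximized at q = 5. AVC there is 106/5 = $21.20 ≤ P, so producing beats shutting down (which would give -$130).

q = 5; profit = $29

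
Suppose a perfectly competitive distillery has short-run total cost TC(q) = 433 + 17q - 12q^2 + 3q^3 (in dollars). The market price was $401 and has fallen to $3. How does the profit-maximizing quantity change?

MC = 17 - 24q + 9q^2; the shutdown threshold is min AVC = $5 (at q = 2).
With P = $401 above the shutdown price, P = MC gives q = 8.
At P = $3 < min AVC = $5, price no longer covers variable cost at any output, so the firm shuts down: q = 0.

Output falls from 8 to 0 (the firm shuts down)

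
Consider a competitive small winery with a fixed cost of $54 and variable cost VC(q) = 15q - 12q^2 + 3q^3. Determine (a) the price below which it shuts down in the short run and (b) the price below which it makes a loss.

Shutdown price = min AVC. AVC = 15 - 12q + 3q^2, with vertex at q = 2 and minimum $3.
ATC = 54/q + 15 - 12q + 3q^2. Setting dATC/dq = −54/q^2 − 12 + 6q = 0 gives q = 3 (since 6·3^3 − 12·3^2 = 54).
min ATC = 54/3 + 15 − 12·3 + 3·3^2 = $24. That is the break-even price.
Between these two prices the firm operates at a loss; above $24 it earns a profit.

Shutdown price = $3; break-even price = $24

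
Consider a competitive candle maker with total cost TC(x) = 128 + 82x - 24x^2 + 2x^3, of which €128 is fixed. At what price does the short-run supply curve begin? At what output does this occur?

€10 per unit, at x = 6

Short-run supply begins at min AVC. From VC = 82x - 24x^2 + 2x^3, AVC = 82 - 24x + 2x^2.
dAVC/dx = -24 + 4x = 0 gives x = 6. min AVC = 82 - 24·6 + 2·6^2 = 10.
So the shutdown price is €10.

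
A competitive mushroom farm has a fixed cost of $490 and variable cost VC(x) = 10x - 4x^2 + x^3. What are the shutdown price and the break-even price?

Shutdown price = min AVC. AVC = 10 - 4x + x^2, with vertex at x = 2 and minimum $6.
ATC = 490/x + 10 - 4x + x^2. Setting dATC/dx = −490/x^2 − 4 + 2x = 0 gives x = 7 (since 2·7^3 − 4·7^2 = 490).
min ATC = 490/7 + 10 − 4·7 + 7^2 = $101. That is the break-even price.
Between these two prices the firm operates at a loss; above $101 it earns a profit.

Shutdown price = $6; break-even price = $101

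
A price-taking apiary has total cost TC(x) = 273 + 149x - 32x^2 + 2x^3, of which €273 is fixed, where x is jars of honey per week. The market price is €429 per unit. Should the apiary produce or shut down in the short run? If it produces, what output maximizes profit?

Strip out fixed cost: VC = 149x - 32x^2 + 2x^3. Then AVC = 149 - 32x + 2x^2 and MC = 149 - 64x + 6x^2.
The AVC parabola has its vertex at x = 32/4 = 8, where AVC = 149 - 32·8 + 2·8^2 = €21.
Since P = €429 ≥ min AVC = €21, price covers variable cost and the firm should produce.
Set P = MC: 429 = 149 - 64x + 6x^2 → -280 - 64x + 6x^2 = 0. The roots are x = -10/3 and x = 14; the profit-maximizing output is on the rising part of MC, so x* = 14.
Check: AVC at x = 14 is €93 ≤ P, so revenue covers variable cost.
Profit = P·x − TC = 429·14 − 1575 = €4431.

Produce at x = 14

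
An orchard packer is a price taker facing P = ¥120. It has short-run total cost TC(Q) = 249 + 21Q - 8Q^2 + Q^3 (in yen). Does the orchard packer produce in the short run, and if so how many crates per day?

Produce at Q = 9

From TC, MC = TC'(Q) = 21 - 16Q + 3Q^2 and AVC = VC/Q = 21 - 8Q + Q^2.
The AVC parabola has its vertex at Q = 8/2 = 4, where AVC = 21 - 8·4 + 4^2 = ¥5.
Because ¥120 ≥ ¥5, revenue can cover variable cost; the firm operates.
Set P = MC: 120 = 21 - 16Q + 3Q^2 → -99 - 16Q + 3Q^2 = 0. The roots are Q = -11/3 and Q = 9; the profit-maximizing output is on the rising part of MC, so Q* = 9.
Check: AVC at Q = 9 is ¥30 ≤ P, so revenue covers variable cost.
Profit = P·Q − TC = 120·9 − 519 = ¥561.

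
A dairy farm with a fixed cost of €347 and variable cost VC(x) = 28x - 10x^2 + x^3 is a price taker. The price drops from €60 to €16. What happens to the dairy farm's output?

AVC = 28 - 10x + x^2, minimized at x = 5 where min AVC = €3. MC = 28 - 20x + 3x^2.
With P = €60 above the shutdown price, P = MC gives x = 8.
At P = €16 ≥ min AVC, set P = MC: x = 6. The firm stays open but cuts output.

Output falls from 8 to 6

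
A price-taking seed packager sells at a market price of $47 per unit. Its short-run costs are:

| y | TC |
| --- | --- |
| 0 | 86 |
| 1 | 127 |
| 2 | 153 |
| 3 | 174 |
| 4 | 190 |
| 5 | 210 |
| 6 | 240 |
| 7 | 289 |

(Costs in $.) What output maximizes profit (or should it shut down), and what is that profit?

y = 6; profit = $42

Tabulate TR − TC: y=0: -86; y=1: -80; y=2: -59; y=3: -33; y=4: -2; y=5: 25; y=6: 42; y=7: 40.
Profit is maximized at y = 6. AVC there is 154/6 = $25.67 ≤ P, so producing beats shutting down (which would give -$86).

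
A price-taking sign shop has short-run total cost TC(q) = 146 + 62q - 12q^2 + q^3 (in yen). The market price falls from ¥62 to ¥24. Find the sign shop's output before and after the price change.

Output falls from 8 to 0 (the firm shuts down)

MC = 62 - 24q + 3q^2; the shutdown threshold is min AVC = ¥26 (at q = 6).
With P = ¥62 above the shutdown price, P = MC gives q = 8.
At P = ¥24 < min AVC = ¥26, price no longer covers variable cost at any output, so the firm shuts down: q = 0.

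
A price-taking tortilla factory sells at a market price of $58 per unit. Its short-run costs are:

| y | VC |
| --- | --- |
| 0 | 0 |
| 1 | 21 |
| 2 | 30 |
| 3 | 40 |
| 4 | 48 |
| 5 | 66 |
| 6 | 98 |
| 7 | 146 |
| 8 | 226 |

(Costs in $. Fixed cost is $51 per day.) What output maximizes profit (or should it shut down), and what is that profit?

y = 7; profit = $209

Tabulate TR − TC: y=0: -51; y=1: -14; y=2: 35; y=3: 83; y=4: 133; y=5: 173; y=6: 199; y=7: 209; y=8: 187.
Profit is maximized at y = 7. AVC there is 146/7 = $20.86 ≤ P, so producing beats shutting down (which would give -$51).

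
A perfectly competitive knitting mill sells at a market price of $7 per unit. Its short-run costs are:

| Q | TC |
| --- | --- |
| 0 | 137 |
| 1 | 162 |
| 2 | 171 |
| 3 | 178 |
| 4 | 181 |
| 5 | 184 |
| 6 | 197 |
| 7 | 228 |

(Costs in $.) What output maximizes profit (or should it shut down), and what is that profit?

Compute π = P·Q − TC at each output: Q=0: -137; Q=1: -155; Q=2: -157; Q=3: -157; Q=4: -153; Q=5: -149; Q=6: -155; Q=7: -179.
Profit is highest at Q = 0. Equivalently, the lowest AVC in the table is 47/5 ≈ $9.40 at Q = 5, and P = $7 falls below it — price never covers variable cost, so the firm shuts down and loses only its fixed cost.

Q = 0 (shut down); profit = -$137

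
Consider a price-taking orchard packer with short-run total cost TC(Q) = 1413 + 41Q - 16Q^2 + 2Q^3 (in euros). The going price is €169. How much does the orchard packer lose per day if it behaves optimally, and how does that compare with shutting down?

AVC = 41 - 16Q + 2Q^2 has its minimum €9 at Q = 4; price €169 clears that bar, so the firm operates.
With MC = 41 - 32Q + 6Q^2, P = MC on the upward-sloping part at Q* = 8.
TR = 169·8 = 1352. TC = 1413 + 328 = 1741. Profit = 1352 − 1741 = -€389.
Shutting down would mean losing the fixed cost of €1413, so operating at a loss of €389 is better by €1024.

Profit = -€389 at Q = 8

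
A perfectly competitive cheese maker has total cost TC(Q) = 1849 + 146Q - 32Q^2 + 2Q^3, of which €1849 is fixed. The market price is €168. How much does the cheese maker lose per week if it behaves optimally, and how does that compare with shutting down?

Profit = -€397 at Q = 11

AVC = 146 - 32Q + 2Q^2; min AVC = €18 at Q = 8. Since P = €168 ≥ min AVC, the firm produces.
MC = 146 - 64Q + 6Q^2. Setting P = MC and taking the root on the rising branch gives Q* = 11.
TR = 168·11 = 1848. TC = 1849 + 396 = 2245. Profit = 1848 − 2245 = -€397.
That loss of €397 beats the €1849 the firm would lose by shutting down; producing recovers €1452 of fixed cost.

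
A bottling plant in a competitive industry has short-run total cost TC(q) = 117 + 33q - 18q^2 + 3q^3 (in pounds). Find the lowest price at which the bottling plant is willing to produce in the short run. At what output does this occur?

The shutdown price is the minimum of AVC. VC = 33q - 18q^2 + 3q^3, so AVC = 33 - 18q + 3q^2.
At the minimum of AVC, MC = AVC. MC = 33 - 36q + 9q^2; setting MC = AVC gives 6q^2 - 18q = 0, so q = 3. min AVC = 6.
For P < £6 the firm produces nothing.

£6 per unit, at q = 3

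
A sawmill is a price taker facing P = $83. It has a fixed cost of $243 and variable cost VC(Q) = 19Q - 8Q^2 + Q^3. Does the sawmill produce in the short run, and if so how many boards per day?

Produce at Q = 8

Strip out fixed cost: VC = 19Q - 8Q^2 + Q^3. Then AVC = 19 - 8Q + Q^2 and MC = 19 - 16Q + 3Q^2.
AVC hits its minimum where MC = AVC, at Q = 4, giving min AVC = 19 - 8·4 + 4^2 = $3.
Because $83 ≥ $3, revenue can cover variable cost; the firm operates.
P = MC gives -64 - 16Q + 3Q^2 = 0, with roots -8/3 and 8. Take the larger (rising MC): Q* = 8.
Check: AVC at Q = 8 is $19 ≤ P, so revenue covers variable cost.
Profit = P·Q − TC = 83·8 − 395 = $269.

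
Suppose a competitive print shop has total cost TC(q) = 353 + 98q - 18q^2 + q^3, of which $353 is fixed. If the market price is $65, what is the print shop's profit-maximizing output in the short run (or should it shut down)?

Strip out fixed cost: VC = 98q - 18q^2 + q^3. Then AVC = 98 - 18q + q^2 and MC = 98 - 36q + 3q^2.
AVC hits its minimum where MC = AVC, at q = 9, giving min AVC = 98 - 18·9 + 9^2 = $17.
Because $65 ≥ $17, revenue can cover variable cost; the firm operates.
Solving P = MC: 33 - 36q + 3q^2 = 0 ⇒ q = 1 or 11. On the upward-sloping branch, q* = 11.
Check: AVC at q = 11 is $21 ≤ P, so revenue covers variable cost.
Profit = P·q − TC = 65·11 − 584 = $131.

Produce at q = 11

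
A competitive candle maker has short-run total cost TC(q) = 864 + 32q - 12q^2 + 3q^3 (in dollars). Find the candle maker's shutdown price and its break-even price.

Shutdown price = $20; break-even price = $212

AVC = 32 - 12q + 3q^2; minimized at q = 2, giving min AVC = $20. That is the shutdown price.
ATC = 864/q + 32 - 12q + 3q^2. Setting dATC/dq = −864/q^2 − 12 + 6q = 0 gives q = 6 (since 6·6^3 − 12·6^2 = 864).
min ATC = 864/6 + 32 − 12·6 + 3·6^2 = $212. That is the break-even price.
For $20 ≤ P < $212 the firm produces at a loss; below $20 it shuts down.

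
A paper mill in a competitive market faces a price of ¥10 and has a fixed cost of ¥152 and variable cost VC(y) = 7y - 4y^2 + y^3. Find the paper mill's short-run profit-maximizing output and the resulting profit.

AVC = 7 - 4y + y^2; min AVC = ¥3 at y = 2. Since P = ¥10 ≥ min AVC, the firm produces.
MC = 7 - 8y + 3y^2. Setting P = MC and taking the root on the rising branch gives y* = 3.
TR = 10·3 = 30. TC = 152 + 12 = 164. Profit = 30 − 164 = -¥134.
Shutting down would mean losing the fixed cost of ¥152, so operating at a loss of ¥134 is better by ¥18.

Profit = -¥134 at y = 3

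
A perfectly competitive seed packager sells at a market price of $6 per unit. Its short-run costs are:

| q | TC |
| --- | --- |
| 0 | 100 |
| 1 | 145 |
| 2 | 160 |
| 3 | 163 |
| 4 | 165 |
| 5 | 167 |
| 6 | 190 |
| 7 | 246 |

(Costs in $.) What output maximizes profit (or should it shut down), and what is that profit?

Profit at each row (π = 6q − TC): q=0: -100; q=1: -139; q=2: -148; q=3: -145; q=4: -141; q=5: -137; q=6: -154; q=7: -204.
Profit is highest at q = 0. Equivalently, the lowest AVC in the table is 67/5 ≈ $13.40 at q = 5, and P = $6 falls below it — price never covers variable cost, so the firm shuts down and loses only its fixed cost.

q = 0 (shut down); profit = -$100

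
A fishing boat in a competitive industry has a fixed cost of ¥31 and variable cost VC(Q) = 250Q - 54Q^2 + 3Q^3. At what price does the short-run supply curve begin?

¥7 per unit

Short-run supply begins at min AVC. From VC = 250Q - 54Q^2 + 3Q^3, AVC = 250 - 54Q + 3Q^2.
dAVC/dQ = -54 + 6Q = 0 gives Q = 9. min AVC = 250 - 54·9 + 3·9^2 = 7.
So the shutdown price is ¥7.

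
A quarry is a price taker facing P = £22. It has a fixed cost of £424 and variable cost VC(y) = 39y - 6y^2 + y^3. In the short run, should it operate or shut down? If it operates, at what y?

Shut down

Strip out fixed cost: VC = 39y - 6y^2 + y^3. Then AVC = 39 - 6y + y^2 and MC = 39 - 12y + 3y^2.
The AVC parabola has its vertex at y = 6/2 = 3, where AVC = 39 - 6·3 + 3^2 = £30.
With P < min AVC (£22 < £30), every unit sold adds to the loss.
Shutting down limits the loss to fixed cost, £424.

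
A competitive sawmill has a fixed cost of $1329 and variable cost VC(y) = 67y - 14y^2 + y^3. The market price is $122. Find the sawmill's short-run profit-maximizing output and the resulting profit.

AVC = 67 - 14y + y^2; min AVC = $18 at y = 7. Since P = $122 ≥ min AVC, the firm produces.
With MC = 67 - 28y + 3y^2, P = MC on the upward-sloping part at y* = 11.
TR = 122·11 = 1342. TC = 1329 + 374 = 1703. Profit = 1342 − 1703 = -$361.
That loss of $361 beats the $1329 the firm would lose by shutting down; producing recovers $968 of fixed cost.

Profit = -$361 at y = 11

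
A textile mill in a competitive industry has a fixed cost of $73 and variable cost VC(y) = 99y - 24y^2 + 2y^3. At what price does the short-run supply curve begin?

The firm shuts down when price falls below the minimum of average variable cost. AVC = VC/y = 99 - 24y + 2y^2.
dAVC/dy = -24 + 4y = 0 gives y = 6. min AVC = 99 - 24·6 + 2·6^2 = 27.
For P < $27 the firm produces nothing.

$27 per unit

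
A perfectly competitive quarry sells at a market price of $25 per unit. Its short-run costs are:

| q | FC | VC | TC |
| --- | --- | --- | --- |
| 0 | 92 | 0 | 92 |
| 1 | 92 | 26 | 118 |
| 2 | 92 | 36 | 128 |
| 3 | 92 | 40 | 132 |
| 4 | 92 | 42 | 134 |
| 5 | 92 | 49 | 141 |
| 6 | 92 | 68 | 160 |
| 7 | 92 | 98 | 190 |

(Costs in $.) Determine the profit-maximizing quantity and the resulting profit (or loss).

q = 6; profit = -$10

Profit at each row (π = 25q − TC): q=0: -92; q=1: -93; q=2: -78; q=3: -57; q=4: -34; q=5: -16; q=6: -10; q=7: -15.
Profit is maximized at q = 6. AVC there is 68/6 = $11.33 ≤ P, so producing beats shutting down (which would give -$92).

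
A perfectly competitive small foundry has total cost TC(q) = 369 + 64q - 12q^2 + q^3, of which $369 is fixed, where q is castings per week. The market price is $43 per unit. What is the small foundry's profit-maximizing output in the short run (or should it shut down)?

From TC, MC = TC'(q) = 64 - 24q + 3q^2 and AVC = VC/q = 64 - 12q + q^2.
AVC hits its minimum where MC = AVC, at q = 6, giving min AVC = 64 - 12·6 + 6^2 = $28.
P = $43 exceeds min AVC = $28, so the firm stays open.
P = MC gives 21 - 24q + 3q^2 = 0, with roots 1 and 7. Take the larger (rising MC): q* = 7.
Check: AVC at q = 7 is $29 ≤ P, so revenue covers variable cost.
Profit = P·q − TC = 43·7 − 572 = -$271, a loss, but smaller than the $369 fixed cost the firm would lose by shutting down.

Produce at q = 7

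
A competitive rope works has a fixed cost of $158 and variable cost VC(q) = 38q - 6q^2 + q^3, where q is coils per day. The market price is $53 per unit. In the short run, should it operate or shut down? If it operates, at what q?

Strip out fixed cost: VC = 38q - 6q^2 + q^3. Then AVC = 38 - 6q + q^2 and MC = 38 - 12q + 3q^2.
AVC hits its minimum where MC = AVC, at q = 3, giving min AVC = 38 - 6·3 + 3^2 = $29.
Since P = $53 ≥ min AVC = $29, price covers variable cost and the firm should produce.
P = MC gives -15 - 12q + 3q^2 = 0, with roots -1 and 5. Take the larger (rising MC): q* = 5.
Check: AVC at q = 5 is $33 ≤ P, so revenue covers variable cost.
Profit = P·q − TC = 53·5 − 323 = -$58, a loss, but smaller than the $158 fixed cost the firm would lose by shutting down.

Produce at q = 5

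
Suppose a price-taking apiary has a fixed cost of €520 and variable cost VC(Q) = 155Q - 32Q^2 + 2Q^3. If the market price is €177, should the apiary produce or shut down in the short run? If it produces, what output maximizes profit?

Produce at Q = 11

From TC, MC = TC'(Q) = 155 - 64Q + 6Q^2 and AVC = VC/Q = 155 - 32Q + 2Q^2.
AVC is minimized where dAVC/dQ = -32 + 4Q = 0, at Q = 8; min AVC = 155 - 32·8 + 2·8^2 = €27.
Since P = €177 ≥ min AVC = €27, price covers variable cost and the firm should produce.
Set P = MC: 177 = 155 - 64Q + 6Q^2 → -22 - 64Q + 6Q^2 = 0. The roots are Q = -1/3 and Q = 11; the profit-maximizing output is on the rising part of MC, so Q* = 11.
Check: AVC at Q = 11 is €45 ≤ P, so revenue covers variable cost.
Profit = P·Q − TC = 177·11 − 1015 = €932.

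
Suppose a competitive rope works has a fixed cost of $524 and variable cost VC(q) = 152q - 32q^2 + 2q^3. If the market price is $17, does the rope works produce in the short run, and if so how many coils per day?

Shut down

Strip out fixed cost: VC = 152q - 32q^2 + 2q^3. Then AVC = 152 - 32q + 2q^2 and MC = 152 - 64q + 6q^2.
AVC is minimized where dAVC/dq = -32 + 4q = 0, at q = 8; min AVC = 152 - 32·8 + 2·8^2 = $24.
Since P = $17 < min AVC = $24, price fails to cover variable cost at any output.
The firm minimizes its loss by shutting down and losing only its fixed cost of $524.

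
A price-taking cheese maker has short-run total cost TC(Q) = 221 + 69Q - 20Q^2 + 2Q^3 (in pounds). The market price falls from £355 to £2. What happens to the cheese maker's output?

AVC = 69 - 20Q + 2Q^2, minimized at Q = 5 where min AVC = £19. MC = 69 - 40Q + 6Q^2.
At P = £355 ≥ min AVC, set P = MC on the rising branch: Q = 11.
At P = £2 < min AVC = £19, price no longer covers variable cost at any output, so the firm shuts down: Q = 0.

Output falls from 11 to 0 (the firm shuts down)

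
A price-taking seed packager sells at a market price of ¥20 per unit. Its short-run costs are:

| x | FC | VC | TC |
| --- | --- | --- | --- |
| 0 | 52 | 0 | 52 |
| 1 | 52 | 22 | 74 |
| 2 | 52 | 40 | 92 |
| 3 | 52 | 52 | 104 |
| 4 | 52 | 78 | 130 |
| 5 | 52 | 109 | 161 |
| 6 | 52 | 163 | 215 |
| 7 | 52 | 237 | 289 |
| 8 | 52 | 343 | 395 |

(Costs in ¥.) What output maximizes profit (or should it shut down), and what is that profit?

Profit at each row (π = 20x − TC): x=0: -52; x=1: -54; x=2: -52; x=3: -44; x=4: -50; x=5: -61; x=6: -95; x=7: -149; x=8: -235.
Profit is maximized at x = 3. AVC there is 52/3 = ¥17.33 ≤ P, so producing beats shutting down (which would give -¥52).

x = 3; profit = -¥44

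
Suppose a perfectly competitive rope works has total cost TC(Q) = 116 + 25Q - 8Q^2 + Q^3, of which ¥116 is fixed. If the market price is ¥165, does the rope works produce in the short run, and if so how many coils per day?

From TC, MC = TC'(Q) = 25 - 16Q + 3Q^2 and AVC = VC/Q = 25 - 8Q + Q^2.
AVC is minimized where dAVC/dQ = -8 + 2Q = 0, at Q = 4; min AVC = 25 - 8·4 + 4^2 = ¥9.
P = ¥165 exceeds min AVC = ¥9, so the firm stays open.
P = MC gives -140 - 16Q + 3Q^2 = 0, with roots -14/3 and 10. Take the larger (rising MC): Q* = 10.
Check: AVC at Q = 10 is ¥45 ≤ P, so revenue covers variable cost.
Profit = P·Q − TC = 165·10 − 566 = ¥1084.

Produce at Q = 10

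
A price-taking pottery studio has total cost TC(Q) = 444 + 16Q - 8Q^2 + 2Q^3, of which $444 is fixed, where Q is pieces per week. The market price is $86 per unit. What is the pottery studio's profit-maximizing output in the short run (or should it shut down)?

Produce at Q = 5

Variable cost is VC = 16Q - 8Q^2 + 2Q^3, so AVC = VC/Q = 16 - 8Q + 2Q^2 and MC = dTC/dQ = 16 - 16Q + 6Q^2.
AVC is minimized where dAVC/dQ = -8 + 4Q = 0, at Q = 2; min AVC = 16 - 8·2 + 2·2^2 = $8.
P = $86 exceeds min AVC = $8, so the firm stays open.
Solving P = MC: -70 - 16Q + 6Q^2 = 0 ⇒ Q = -7/3 or 5. On the upward-sloping branch, Q* = 5.
Check: AVC at Q = 5 is $26 ≤ P, so revenue covers variable cost.
Profit = P·Q − TC = 86·5 − 574 = -$144, a loss, but smaller than the $444 fixed cost the firm would lose by shutting down.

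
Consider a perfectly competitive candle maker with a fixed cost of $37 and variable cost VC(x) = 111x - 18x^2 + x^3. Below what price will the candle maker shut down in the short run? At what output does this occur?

Short-run supply begins at min AVC. From VC = 111x - 18x^2 + x^3, AVC = 111 - 18x + x^2.
At the minimum of AVC, MC = AVC. MC = 111 - 36x + 3x^2; setting MC = AVC gives 2x^2 - 18x = 0, so x = 9. min AVC = 30.
So the shutdown price is $30.

$30 per unit, at x = 9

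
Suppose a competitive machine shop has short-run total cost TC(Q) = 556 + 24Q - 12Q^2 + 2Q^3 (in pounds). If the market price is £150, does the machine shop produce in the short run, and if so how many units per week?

Variable cost is VC = 24Q - 12Q^2 + 2Q^3, so AVC = VC/Q = 24 - 12Q + 2Q^2 and MC = dTC/dQ = 24 - 24Q + 6Q^2.
The AVC parabola has its vertex at Q = 12/4 = 3, where AVC = 24 - 12·3 + 2·3^2 = £6.
P = £150 exceeds min AVC = £6, so the firm stays open.
Set P = MC: 150 = 24 - 24Q + 6Q^2 → -126 - 24Q + 6Q^2 = 0. The roots are Q = -3 and Q = 7; the profit-maximizing output is on the rising part of MC, so Q* = 7.
Check: AVC at Q = 7 is £38 ≤ P, so revenue covers variable cost.
Profit = P·Q − TC = 150·7 − 822 = £228.

Produce at Q = 7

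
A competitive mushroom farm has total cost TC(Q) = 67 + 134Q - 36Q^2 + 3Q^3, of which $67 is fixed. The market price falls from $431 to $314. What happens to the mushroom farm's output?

MC = 134 - 72Q + 9Q^2; the shutdown threshold is min AVC = $26 (at Q = 6).
With P = $431 above the shutdown price, P = MC gives Q = 11.
At P = $314 ≥ min AVC, set P = MC: Q = 10. The firm stays open but cuts output.

Output falls from 11 to 10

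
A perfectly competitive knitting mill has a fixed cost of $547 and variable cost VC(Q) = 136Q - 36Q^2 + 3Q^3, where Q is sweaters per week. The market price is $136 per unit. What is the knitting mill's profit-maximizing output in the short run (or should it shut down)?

Produce at Q = 8

From TC, MC = TC'(Q) = 136 - 72Q + 9Q^2 and AVC = VC/Q = 136 - 36Q + 3Q^2.
The AVC parabola has its vertex at Q = 36/6 = 6, where AVC = 136 - 36·6 + 3·6^2 = $28.
P = $136 exceeds min AVC = $28, so the firm stays open.
Set P = MC: 136 = 136 - 72Q + 9Q^2 → -72Q + 9Q^2 = 0. The roots are Q = 0 and Q = 8; the profit-maximizing output is on the rising part of MC, so Q* = 8.
Check: AVC at Q = 8 is $40 ≤ P, so revenue covers variable cost.
Profit = P·Q − TC = 136·8 − 867 = $221.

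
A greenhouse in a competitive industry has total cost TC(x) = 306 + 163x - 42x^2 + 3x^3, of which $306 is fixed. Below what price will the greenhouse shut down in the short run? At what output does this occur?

The firm shuts down when price falls below the minimum of average variable cost. AVC = VC/x = 163 - 42x + 3x^2.
dAVC/dx = -42 + 6x = 0 gives x = 7. min AVC = 163 - 42·7 + 3·7^2 = 16.
So the shutdown price is $16.

$16 per unit, at x = 7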